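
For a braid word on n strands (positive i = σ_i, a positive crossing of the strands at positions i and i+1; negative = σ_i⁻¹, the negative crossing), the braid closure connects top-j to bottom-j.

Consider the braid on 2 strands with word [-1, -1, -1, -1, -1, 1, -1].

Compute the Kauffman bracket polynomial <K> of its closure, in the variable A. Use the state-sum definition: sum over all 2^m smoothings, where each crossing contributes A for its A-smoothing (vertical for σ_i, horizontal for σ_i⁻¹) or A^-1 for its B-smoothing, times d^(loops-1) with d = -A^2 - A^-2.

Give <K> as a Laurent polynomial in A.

A^13 - A^9 + A^5 - A - A^-7

Derivation:
First cancel adjacent σ_i σ_i⁻¹ pairs (Reidemeister II — same braid, same closure): s1^-1 s1^-1 s1^-1 s1^-1 s1^-1 s1 s1^-1 → s1^-1 s1^-1 s1^-1 s1^-1 s1^-1.
Braid: s1^-1 s1^-1 s1^-1 s1^-1 s1^-1 on 2 strands, 5 crossings.
Writhe w = (#positive) - (#negative) = 0 - 5 = -5.
Computing the Kauffman bracket via state sum. There are 2^5 = 32 states.
Smooth each crossing (0=||, 1=⌣⌢); contribution A^(Σ sign_k(1-2s_k)) * d^(L-1).
  state 00000: A-exp=-5, loops=2, term = A^-5 * d^1
  state 00001: A-exp=-3, loops=1, term = A^-3 * d^0
  state 00010: A-exp=-3, loops=1, term = A^-3 * d^0
  state 00011: A-exp=-1, loops=2, term = A^-1 * d^1
  state 00100: A-exp=-3, loops=1, term = A^-3 * d^0
  state 00101: A-exp=-1, loops=2, term = A^-1 * d^1
  state 00110: A-exp=-1, loops=2, term = A^-1 * d^1
  state 00111: A-exp=+1, loops=3, term = A^1 * d^2
  state 01000: A-exp=-3, loops=1, term = A^-3 * d^0
  state 01001: A-exp=-1, loops=2, term = A^-1 * d^1
  state 01010: A-exp=-1, loops=2, term = A^-1 * d^1
  state 01011: A-exp=+1, loops=3, term = A^1 * d^2
  state 01100: A-exp=-1, loops=2, term = A^-1 * d^1
  state 01101: A-exp=+1, loops=3, term = A^1 * d^2
  state 01110: A-exp=+1, loops=3, term = A^1 * d^2
  state 01111: A-exp=+3, loops=4, term = A^3 * d^3
  state 10000: A-exp=-3, loops=1, term = A^-3 * d^0
  state 10001: A-exp=-1, loops=2, term = A^-1 * d^1
  state 10010: A-exp=-1, loops=2, term = A^-1 * d^1
  state 10011: A-exp=+1, loops=3, term = A^1 * d^2
  state 10100: A-exp=-1, loops=2, term = A^-1 * d^1
  state 10101: A-exp=+1, loops=3, term = A^1 * d^2
  state 10110: A-exp=+1, loops=3, term = A^1 * d^2
  state 10111: A-exp=+3, loops=4, term = A^3 * d^3
  state 11000: A-exp=-1, loops=2, term = A^-1 * d^1
  state 11001: A-exp=+1, loops=3, term = A^1 * d^2
  state 11010: A-exp=+1, loops=3, term = A^1 * d^2
  state 11011: A-exp=+3, loops=4, term = A^3 * d^3
  state 11100: A-exp=+1, loops=3, term = A^1 * d^2
  state 11101: A-exp=+3, loops=4, term = A^3 * d^3
  state 11110: A-exp=+3, loops=4, term = A^3 * d^3
  state 11111: A-exp=+5, loops=5, term = A^5 * d^4
Collect the terms by A-exponent (count of states per loop number):
Powers of d = -A^2 - A^-2: d^2 = A^4 + 2 + A^-4; d^3 = -A^6 - 3*A^2 - 3*A^-2 - A^-6; d^4 = A^8 + 4*A^4 + 6 + 4*A^-4 + A^-8.
  A^5 * (d^4) = A^13 + 4*A^9 + 6*A^5 + 4*A + A^-3
  A^3 * (5*d^3) = -5*A^9 - 15*A^5 - 15*A - 5*A^-3
  A^1 * (10*d^2) = 10*A^5 + 20*A + 10*A^-3
  A^-1 * (10*d) = -10*A - 10*A^-3
  A^-3 * (5) = 5*A^-3
  A^-5 * (d) = -A^-3 - A^-7
Summing the groups: <K> = A^13 - A^9 + A^5 - A - A^-7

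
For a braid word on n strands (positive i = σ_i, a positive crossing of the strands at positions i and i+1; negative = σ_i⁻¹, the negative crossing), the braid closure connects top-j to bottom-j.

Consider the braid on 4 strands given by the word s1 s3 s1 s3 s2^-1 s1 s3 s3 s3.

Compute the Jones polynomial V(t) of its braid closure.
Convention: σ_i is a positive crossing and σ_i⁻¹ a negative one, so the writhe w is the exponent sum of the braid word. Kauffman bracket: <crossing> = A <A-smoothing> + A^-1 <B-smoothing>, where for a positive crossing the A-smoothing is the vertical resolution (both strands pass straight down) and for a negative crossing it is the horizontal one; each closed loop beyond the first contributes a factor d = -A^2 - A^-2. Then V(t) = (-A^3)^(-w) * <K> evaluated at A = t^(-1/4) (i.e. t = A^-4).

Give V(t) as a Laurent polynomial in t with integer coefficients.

Braid: s1 s3 s1 s3 s2^-1 s1 s3 s3 s3 on 4 strands, 9 crossings.
Writhe w = (#positive) - (#negative) = 8 - 1 = 7.
State-sum expansion of <K>. There are 2^9 = 512 states.
For each crossing: s=0 is the vertical smoothing, s=1 horizontal. Crossing k contributes A^(sign_k * (1 - 2*s_k)); loop factor d = -A^2 - A^-2.
Tabulate the states by total A-exponent and number of loops L (A-exp: L × count):
  A^9: L=3 ×1
  A^7: L=2 ×8, L=4 ×1
  A^5: L=1 ×15, L=3 ×21
  A^3: L=2 ×60, L=4 ×24
  A^1: L=3 ×110, L=5 ×16
  A^-1: L=4 ×120, L=6 ×6
  A^-3: L=5 ×83, L=7 ×1
  A^-5: L=6 ×36
  A^-7: L=7 ×9
  A^-9: L=8 ×1
Each group contributes A^e * Σ count * d^(L-1):
Powers of d = -A^2 - A^-2: d^2 = A^4 + 2 + A^-4; d^3 = -A^6 - 3*A^2 - 3*A^-2 - A^-6; d^4 = A^8 + 4*A^4 + 6 + 4*A^-4 + A^-8; d^5 = -A^10 - 5*A^6 - 10*A^2 - 10*A^-2 - 5*A^-6 - A^-10; d^6 = A^12 + 6*A^8 + 15*A^4 + 20 + 15*A^-4 + 6*A^-8 + A^-12; d^7 = -A^14 - 7*A^10 - 21*A^6 - 35*A^2 - 35*A^-2 - 21*A^-6 - 7*A^-10 - A^-14.
  A^9 * (d^2) = A^13 + 2*A^9 + A^5
  A^7 * (8*d + d^3) = -A^13 - 11*A^9 - 11*A^5 - A
  A^5 * (15 + 21*d^2) = 21*A^9 + 57*A^5 + 21*A
  A^3 * (60*d + 24*d^3) = -24*A^9 - 132*A^5 - 132*A - 24*A^-3
  A^1 * (110*d^2 + 16*d^4) = 16*A^9 + 174*A^5 + 316*A + 174*A^-3 + 16*A^-7
  A^-1 * (120*d^3 + 6*d^5) = -6*A^9 - 150*A^5 - 420*A - 420*A^-3 - 150*A^-7 - 6*A^-11
  A^-3 * (83*d^4 + d^6) = A^9 + 89*A^5 + 347*A + 518*A^-3 + 347*A^-7 + 89*A^-11 + A^-15
  A^-5 * (36*d^5) = -36*A^5 - 180*A - 360*A^-3 - 360*A^-7 - 180*A^-11 - 36*A^-15
  A^-7 * (9*d^6) = 9*A^5 + 54*A + 135*A^-3 + 180*A^-7 + 135*A^-11 + 54*A^-15 + 9*A^-19
  A^-9 * (d^7) = -A^5 - 7*A - 21*A^-3 - 35*A^-7 - 35*A^-11 - 21*A^-15 - 7*A^-19 - A^-23
Summing the groups: <K> = -A^9 - 2*A + 2*A^-3 - 2*A^-7 + 3*A^-11 - 2*A^-15 + 2*A^-19 - A^-23
Normalise by the writhe: (-A^3)^(-w) = (-A^3)^(-7) = -A^-21, so f(A) = -A^-21 * <K> = A^-12 + 2*A^-20 - 2*A^-24 + 2*A^-28 - 3*A^-32 + 2*A^-36 - 2*A^-40 + A^-44.
Substitute A = t^(-1/4), i.e. A^e → t^(-e/4): V(t) = t^11 - 2*t^10 + 2*t^9 - 3*t^8 + 2*t^7 - 2*t^6 + 2*t^5 + t^3

Answer: t^11 - 2*t^10 + 2*t^9 - 3*t^8 + 2*t^7 - 2*t^6 + 2*t^5 + t^3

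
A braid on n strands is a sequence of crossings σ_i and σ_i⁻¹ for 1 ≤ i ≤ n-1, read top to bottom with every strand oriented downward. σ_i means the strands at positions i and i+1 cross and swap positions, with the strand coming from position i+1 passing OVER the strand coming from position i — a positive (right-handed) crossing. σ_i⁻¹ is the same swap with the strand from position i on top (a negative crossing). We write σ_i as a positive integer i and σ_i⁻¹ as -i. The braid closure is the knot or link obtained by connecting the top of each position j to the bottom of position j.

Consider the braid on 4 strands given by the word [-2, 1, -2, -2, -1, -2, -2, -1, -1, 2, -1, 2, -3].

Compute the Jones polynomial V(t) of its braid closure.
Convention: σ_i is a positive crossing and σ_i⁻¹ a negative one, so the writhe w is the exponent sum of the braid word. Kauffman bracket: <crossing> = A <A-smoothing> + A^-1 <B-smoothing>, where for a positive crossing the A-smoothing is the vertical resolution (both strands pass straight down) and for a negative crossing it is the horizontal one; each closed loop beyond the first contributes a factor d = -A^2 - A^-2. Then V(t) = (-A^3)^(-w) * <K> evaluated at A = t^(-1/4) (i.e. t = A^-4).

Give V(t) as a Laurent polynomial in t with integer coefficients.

The presented braid s2^-1 s1 s2^-1 s2^-1 s1^-1 s2^-1 s2^-1 s1^-1 s1^-1 s2 s1^-1 s2 s3^-1 on 4 strands reduces by inverse Markov moves (closure unchanged at each step):
  Destabilize: the word has the form β·s3^-1 where s3^-1 occurs only as the final letter (β ∈ B_3); drop it and the last strand → 3 strands.
  Deconjugate: the word is γ·β·γ⁻¹ with γ = s2^-1 (prefix) and γ⁻¹ = s2 (suffix); strip both.
  Deconjugate: the word is γ·β·γ⁻¹ with γ = s1 s2^-1 (prefix) and γ⁻¹ = s2 s1^-1 (suffix); strip both.
Reduced to β = s2^-1 s1^-1 s2^-1 s2^-1 s1^-1 s1^-1 on 3 strands, 6 crossings.
Compute on β:
Braid: s2^-1 s1^-1 s2^-1 s2^-1 s1^-1 s1^-1 on 3 strands, 6 crossings.
Writhe w = (#positive) - (#negative) = 0 - 6 = -6.
Enumerate smoothing states for the bracket polynomial. There are 2^6 = 64 states.
Each crossing splits two ways (0=vertical, 1=horizontal). The state's weight is A^(#A-smoothings - #B-smoothings) * d^(loops - 1).
Tabulate the states by total A-exponent and number of loops L (A-exp: L × count):
  A^6: L=3 ×1
  A^4: L=2 ×4, L=4 ×2
  A^2: L=1 ×4, L=3 ×11
  A^0: L=2 ×18, L=4 ×2
  A^-2: L=1 ×9, L=3 ×6
  A^-4: L=2 ×6
  A^-6: L=3 ×1
Each group contributes A^e * Σ count * d^(L-1):
Powers of d = -A^2 - A^-2: d^2 = A^4 + 2 + A^-4; d^3 = -A^6 - 3*A^2 - 3*A^-2 - A^-6.
  A^6 * (d^2) = A^10 + 2*A^6 + A^2
  A^4 * (4*d + 2*d^3) = -2*A^10 - 10*A^6 - 10*A^2 - 2*A^-2
  A^2 * (4 + 11*d^2) = 11*A^6 + 26*A^2 + 11*A^-2
  A^0 * (18*d + 2*d^3) = -2*A^6 - 24*A^2 - 24*A^-2 - 2*A^-6
  A^-2 * (9 + 6*d^2) = 6*A^2 + 21*A^-2 + 6*A^-6
  A^-4 * (6*d) = -6*A^-2 - 6*A^-6
  A^-6 * (d^2) = A^-2 + 2*A^-6 + A^-10
Summing the groups: <K> = -A^10 + A^6 - A^2 + A^-2 + A^-10
Normalise by the writhe: (-A^3)^(-w) = (-A^3)^(6) = A^18, so f(A) = A^18 * <K> = -A^28 + A^24 - A^20 + A^16 + A^8.
Substitute A = t^(-1/4), i.e. A^e → t^(-e/4): V(t) = t^-2 + t^-4 - t^-5 + t^-6 - t^-7

Answer: t^-2 + t^-4 - t^-5 + t^-6 - t^-7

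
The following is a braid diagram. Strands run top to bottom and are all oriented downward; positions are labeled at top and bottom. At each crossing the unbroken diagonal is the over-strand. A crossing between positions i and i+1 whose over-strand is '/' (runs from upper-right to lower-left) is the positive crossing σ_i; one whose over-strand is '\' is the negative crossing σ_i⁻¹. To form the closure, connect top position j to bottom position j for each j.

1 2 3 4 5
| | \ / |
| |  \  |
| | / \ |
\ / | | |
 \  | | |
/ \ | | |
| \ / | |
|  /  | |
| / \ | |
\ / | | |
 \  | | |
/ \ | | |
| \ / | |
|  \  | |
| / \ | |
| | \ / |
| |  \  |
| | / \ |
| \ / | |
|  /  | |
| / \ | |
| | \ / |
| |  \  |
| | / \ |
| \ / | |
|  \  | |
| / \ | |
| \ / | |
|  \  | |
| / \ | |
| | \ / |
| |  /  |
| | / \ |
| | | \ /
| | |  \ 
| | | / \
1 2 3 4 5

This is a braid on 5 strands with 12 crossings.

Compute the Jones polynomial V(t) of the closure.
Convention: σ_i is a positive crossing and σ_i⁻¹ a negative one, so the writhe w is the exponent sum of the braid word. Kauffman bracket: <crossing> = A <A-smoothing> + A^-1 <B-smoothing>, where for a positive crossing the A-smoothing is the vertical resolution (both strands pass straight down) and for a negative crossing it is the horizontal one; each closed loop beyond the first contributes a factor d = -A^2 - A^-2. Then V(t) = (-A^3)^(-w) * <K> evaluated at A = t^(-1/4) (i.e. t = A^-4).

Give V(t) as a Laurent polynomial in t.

t^-1 - 2*t^-2 + 3*t^-3 - 2*t^-4 + 3*t^-5 - 2*t^-6 + t^-7 - t^-8

Derivation:
Reading the diagram top to bottom ('/'-over between positions i,i+1 = s_i, '\'-over = s_i^-1): braid word = s3^-1 s1^-1 s2 s1^-1 s2^-1 s3^-1 s2 s3^-1 s2^-1 s2^-1 s3 s4^-1.
The presented braid s3^-1 s1^-1 s2 s1^-1 s2^-1 s3^-1 s2 s3^-1 s2^-1 s2^-1 s3 s4^-1 on 5 strands reduces by inverse Markov moves (closure unchanged at each step):
  Destabilize: the word has the form β·s4^-1 where s4^-1 occurs only as the final letter (β ∈ B_4); drop it and the last strand → 4 strands.
  Deconjugate: the word is γ·β·γ⁻¹ with γ = s3^-1 (prefix) and γ⁻¹ = s3 (suffix); strip both.
Reduced to β = s1^-1 s2 s1^-1 s2^-1 s3^-1 s2 s3^-1 s2^-1 s2^-1 on 4 strands, 9 crossings.
Compute on β:
Braid: s1^-1 s2 s1^-1 s2^-1 s3^-1 s2 s3^-1 s2^-1 s2^-1 on 4 strands, 9 crossings.
Writhe w = (#positive) - (#negative) = 2 - 7 = -5.
State-sum expansion of <K>. There are 2^9 = 512 states.
Smooth each crossing (0=||, 1=⌣⌢); contribution A^(Σ sign_k(1-2s_k)) * d^(L-1).
Tabulate the states by total A-exponent and number of loops L (A-exp: L × count):
  A^9: L=5 ×1
  A^7: L=4 ×9
  A^5: L=3 ×30, L=5 ×6
  A^3: L=2 ×45, L=4 ×37, L=6 ×2
  A^1: L=1 ×27, L=3 ×78, L=5 ×21
  A^-1: L=2 ×67, L=4 ×53, L=6 ×6
  A^-3: L=1 ×12, L=3 ×53, L=5 ×18, L=7 ×1
  A^-5: L=2 ×14, L=4 ×19, L=6 ×3
  A^-7: L=3 ×6, L=5 ×3
  A^-9: L=4 ×1
Each group contributes A^e * Σ count * d^(L-1):
Powers of d = -A^2 - A^-2: d^2 = A^4 + 2 + A^-4; d^3 = -A^6 - 3*A^2 - 3*A^-2 - A^-6; d^4 = A^8 + 4*A^4 + 6 + 4*A^-4 + A^-8; d^5 = -A^10 - 5*A^6 - 10*A^2 - 10*A^-2 - 5*A^-6 - A^-10; d^6 = A^12 + 6*A^8 + 15*A^4 + 20 + 15*A^-4 + 6*A^-8 + A^-12.
  A^9 * (d^4) = A^17 + 4*A^13 + 6*A^9 + 4*A^5 + A
  A^7 * (9*d^3) = -9*A^13 - 27*A^9 - 27*A^5 - 9*A
  A^5 * (30*d^2 + 6*d^4) = 6*A^13 + 54*A^9 + 96*A^5 + 54*A + 6*A^-3
  A^3 * (45*d + 37*d^3 + 2*d^5) = -2*A^13 - 47*A^9 - 176*A^5 - 176*A - 47*A^-3 - 2*A^-7
  A^1 * (27 + 78*d^2 + 21*d^4) = 21*A^9 + 162*A^5 + 309*A + 162*A^-3 + 21*A^-7
  A^-1 * (67*d + 53*d^3 + 6*d^5) = -6*A^9 - 83*A^5 - 286*A - 286*A^-3 - 83*A^-7 - 6*A^-11
  A^-3 * (12 + 53*d^2 + 18*d^4 + d^6) = A^9 + 24*A^5 + 140*A + 246*A^-3 + 140*A^-7 + 24*A^-11 + A^-15
  A^-5 * (14*d + 19*d^3 + 3*d^5) = -3*A^5 - 34*A - 101*A^-3 - 101*A^-7 - 34*A^-11 - 3*A^-15
  A^-7 * (6*d^2 + 3*d^4) = 3*A + 18*A^-3 + 30*A^-7 + 18*A^-11 + 3*A^-15
  A^-9 * (d^3) = -A^-3 - 3*A^-7 - 3*A^-11 - A^-15
Summing the groups: <K> = A^17 - A^13 + 2*A^9 - 3*A^5 + 2*A - 3*A^-3 + 2*A^-7 - A^-11
Normalise by the writhe: (-A^3)^(-w) = (-A^3)^(5) = -A^15, so f(A) = -A^15 * <K> = -A^32 + A^28 - 2*A^24 + 3*A^20 - 2*A^16 + 3*A^12 - 2*A^8 + A^4.
Substitute A = t^(-1/4), i.e. A^e → t^(-e/4): V(t) = t^-1 - 2*t^-2 + 3*t^-3 - 2*t^-4 + 3*t^-5 - 2*t^-6 + t^-7 - t^-8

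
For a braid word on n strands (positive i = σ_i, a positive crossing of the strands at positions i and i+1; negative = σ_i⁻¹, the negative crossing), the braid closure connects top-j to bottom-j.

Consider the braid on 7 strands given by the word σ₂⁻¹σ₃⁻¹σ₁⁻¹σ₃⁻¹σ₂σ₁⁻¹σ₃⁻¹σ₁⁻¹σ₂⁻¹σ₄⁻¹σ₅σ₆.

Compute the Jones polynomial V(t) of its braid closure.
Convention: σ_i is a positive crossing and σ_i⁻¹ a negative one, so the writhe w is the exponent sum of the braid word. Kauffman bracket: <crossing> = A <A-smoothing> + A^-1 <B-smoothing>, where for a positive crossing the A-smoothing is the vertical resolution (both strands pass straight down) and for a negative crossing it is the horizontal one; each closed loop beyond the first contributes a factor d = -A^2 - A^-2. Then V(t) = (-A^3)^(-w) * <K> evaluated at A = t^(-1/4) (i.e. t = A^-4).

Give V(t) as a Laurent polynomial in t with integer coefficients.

The presented braid s2^-1 s3^-1 s1^-1 s3^-1 s2 s1^-1 s3^-1 s1^-1 s2^-1 s4^-1 s5 s6 on 7 strands reduces by inverse Markov moves (closure unchanged at each step):
  Destabilize: the word has the form β·s6 where s6 occurs only as the final letter (β ∈ B_6); drop it and the last strand → 6 strands.
  Destabilize: the word has the form β·s5 where s5 occurs only as the final letter (β ∈ B_5); drop it and the last strand → 5 strands.
  Destabilize: the word has the form β·s4^-1 where s4^-1 occurs only as the final letter (β ∈ B_4); drop it and the last strand → 4 strands.
Reduced to β = s2^-1 s3^-1 s1^-1 s3^-1 s2 s1^-1 s3^-1 s1^-1 s2^-1 on 4 strands, 9 crossings.
Compute on β:
Braid: s2^-1 s3^-1 s1^-1 s3^-1 s2 s1^-1 s3^-1 s1^-1 s2^-1 on 4 strands, 9 crossings.
Writhe w = (#positive) - (#negative) = 1 - 8 = -7.
Computing the Kauffman bracket via state sum. There are 2^9 = 512 states.
For each crossing: s=0 is the vertical smoothing, s=1 horizontal. Crossing k contributes A^(sign_k * (1 - 2*s_k)); loop factor d = -A^2 - A^-2.
Tabulate the states by total A-exponent and number of loops L (A-exp: L × count):
  A^9: L=6 ×1
  A^7: L=5 ×9
  A^5: L=4 ×35, L=6 ×1
  A^3: L=3 ×74, L=5 ×10
  A^1: L=2 ×85, L=4 ×41
  A^-1: L=1 ×42, L=3 ×80, L=5 ×4
  A^-3: L=2 ×65, L=4 ×19
  A^-5: L=1 ×9, L=3 ×26, L=5 ×1
  A^-7: L=2 ×6, L=4 ×3
  A^-9: L=3 ×1
Each group contributes A^e * Σ count * d^(L-1):
Powers of d = -A^2 - A^-2: d^2 = A^4 + 2 + A^-4; d^3 = -A^6 - 3*A^2 - 3*A^-2 - A^-6; d^4 = A^8 + 4*A^4 + 6 + 4*A^-4 + A^-8; d^5 = -A^10 - 5*A^6 - 10*A^2 - 10*A^-2 - 5*A^-6 - A^-10.
  A^9 * (d^5) = -A^19 - 5*A^15 - 10*A^11 - 10*A^7 - 5*A^3 - A^-1
  A^7 * (9*d^4) = 9*A^15 + 36*A^11 + 54*A^7 + 36*A^3 + 9*A^-1
  A^5 * (35*d^3 + d^5) = -A^15 - 40*A^11 - 115*A^7 - 115*A^3 - 40*A^-1 - A^-5
  A^3 * (74*d^2 + 10*d^4) = 10*A^11 + 114*A^7 + 208*A^3 + 114*A^-1 + 10*A^-5
  A^1 * (85*d + 41*d^3) = -41*A^7 - 208*A^3 - 208*A^-1 - 41*A^-5
  A^-1 * (42 + 80*d^2 + 4*d^4) = 4*A^7 + 96*A^3 + 226*A^-1 + 96*A^-5 + 4*A^-9
  A^-3 * (65*d + 19*d^3) = -19*A^3 - 122*A^-1 - 122*A^-5 - 19*A^-9
  A^-5 * (9 + 26*d^2 + d^4) = A^3 + 30*A^-1 + 67*A^-5 + 30*A^-9 + A^-13
  A^-7 * (6*d + 3*d^3) = -3*A^-1 - 15*A^-5 - 15*A^-9 - 3*A^-13
  A^-9 * (d^2) = A^-5 + 2*A^-9 + A^-13
Summing the groups: <K> = -A^19 + 3*A^15 - 4*A^11 + 6*A^7 - 6*A^3 + 5*A^-1 - 5*A^-5 + 2*A^-9 - A^-13
Normalise by the writhe: (-A^3)^(-w) = (-A^3)^(7) = -A^21, so f(A) = -A^21 * <K> = A^40 - 3*A^36 + 4*A^32 - 6*A^28 + 6*A^24 - 5*A^20 + 5*A^16 - 2*A^12 + A^8.
Substitute A = t^(-1/4), i.e. A^e → t^(-e/4): V(t) = t^-2 - 2*t^-3 + 5*t^-4 - 5*t^-5 + 6*t^-6 - 6*t^-7 + 4*t^-8 - 3*t^-9 + t^-10

Answer: t^-2 - 2*t^-3 + 5*t^-4 - 5*t^-5 + 6*t^-6 - 6*t^-7 + 4*t^-8 - 3*t^-9 + t^-10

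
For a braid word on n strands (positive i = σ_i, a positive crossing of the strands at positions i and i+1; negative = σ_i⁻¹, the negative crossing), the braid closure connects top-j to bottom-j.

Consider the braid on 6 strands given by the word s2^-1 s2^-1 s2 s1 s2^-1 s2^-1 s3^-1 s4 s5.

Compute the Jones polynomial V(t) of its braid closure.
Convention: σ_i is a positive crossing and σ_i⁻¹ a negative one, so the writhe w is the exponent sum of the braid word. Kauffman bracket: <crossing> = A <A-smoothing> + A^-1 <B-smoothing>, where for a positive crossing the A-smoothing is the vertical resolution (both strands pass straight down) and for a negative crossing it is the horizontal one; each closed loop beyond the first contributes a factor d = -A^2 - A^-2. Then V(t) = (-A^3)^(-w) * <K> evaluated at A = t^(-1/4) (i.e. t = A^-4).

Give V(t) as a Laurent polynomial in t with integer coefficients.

The presented braid s2^-1 s2^-1 s2 s1 s2^-1 s2^-1 s3^-1 s4 s5 on 6 strands reduces by inverse Markov moves (closure unchanged at each step):
  Destabilize: the word has the form β·s5 where s5 occurs only as the final letter (β ∈ B_5); drop it and the last strand → 5 strands.
  Destabilize: the word has the form β·s4 where s4 occurs only as the final letter (β ∈ B_4); drop it and the last strand → 4 strands.
  Destabilize: the word has the form β·s3^-1 where s3^-1 occurs only as the final letter (β ∈ B_3); drop it and the last strand → 3 strands.
Reduced to β = s2^-1 s2^-1 s2 s1 s2^-1 s2^-1 on 3 strands, 6 crossings.
Compute on β:
First cancel adjacent σ_i σ_i⁻¹ pairs (Reidemeister II — same braid, same closure): s2^-1 s2^-1 s2 s1 s2^-1 s2^-1 → s2^-1 s1 s2^-1 s2^-1.
Braid: s2^-1 s1 s2^-1 s2^-1 on 3 strands, 4 crossings.
Writhe w = (#positive) - (#negative) = 1 - 3 = -2.
Computing the Kauffman bracket via state sum. There are 2^4 = 16 states.
For each crossing: s=0 is the vertical smoothing, s=1 horizontal. Crossing k contributes A^(sign_k * (1 - 2*s_k)); loop factor d = -A^2 - A^-2.
  state 0000: A-exp=-2, loops=3, term = A^-2 * d^2
  state 0001: A-exp=+0, loops=2, term = A^0 * d^1
  state 0010: A-exp=+0, loops=2, term = A^0 * d^1
  state 0011: A-exp=+2, loops=3, term = A^2 * d^2
  state 0100: A-exp=-4, loops=2, term = A^-4 * d^1
  state 0101: A-exp=-2, loops=1, term = A^-2 * d^0
  state 0110: A-exp=-2, loops=1, term = A^-2 * d^0
  state 0111: A-exp=+0, loops=2, term = A^0 * d^1
  state 1000: A-exp=+0, loops=2, term = A^0 * d^1
  state 1001: A-exp=+2, loops=3, term = A^2 * d^2
  state 1010: A-exp=+2, loops=3, term = A^2 * d^2
  state 1011: A-exp=+4, loops=4, term = A^4 * d^3
  state 1100: A-exp=-2, loops=1, term = A^-2 * d^0
  state 1101: A-exp=+0, loops=2, term = A^0 * d^1
  state 1110: A-exp=+0, loops=2, term = A^0 * d^1
  state 1111: A-exp=+2, loops=3, term = A^2 * d^2
Collect the terms by A-exponent (count of states per loop number):
Powers of d = -A^2 - A^-2: d^2 = A^4 + 2 + A^-4; d^3 = -A^6 - 3*A^2 - 3*A^-2 - A^-6.
  A^4 * (d^3) = -A^10 - 3*A^6 - 3*A^2 - A^-2
  A^2 * (4*d^2) = 4*A^6 + 8*A^2 + 4*A^-2
  A^0 * (6*d) = -6*A^2 - 6*A^-2
  A^-2 * (3 + d^2) = A^2 + 5*A^-2 + A^-6
  A^-4 * (d) = -A^-2 - A^-6
Summing the groups: <K> = -A^10 + A^6 + A^-2
Normalise by the writhe: (-A^3)^(-w) = (-A^3)^(2) = A^6, so f(A) = A^6 * <K> = -A^16 + A^12 + A^4.
Substitute A = t^(-1/4), i.e. A^e → t^(-e/4): V(t) = t^-1 + t^-3 - t^-4

Answer: t^-1 + t^-3 - t^-4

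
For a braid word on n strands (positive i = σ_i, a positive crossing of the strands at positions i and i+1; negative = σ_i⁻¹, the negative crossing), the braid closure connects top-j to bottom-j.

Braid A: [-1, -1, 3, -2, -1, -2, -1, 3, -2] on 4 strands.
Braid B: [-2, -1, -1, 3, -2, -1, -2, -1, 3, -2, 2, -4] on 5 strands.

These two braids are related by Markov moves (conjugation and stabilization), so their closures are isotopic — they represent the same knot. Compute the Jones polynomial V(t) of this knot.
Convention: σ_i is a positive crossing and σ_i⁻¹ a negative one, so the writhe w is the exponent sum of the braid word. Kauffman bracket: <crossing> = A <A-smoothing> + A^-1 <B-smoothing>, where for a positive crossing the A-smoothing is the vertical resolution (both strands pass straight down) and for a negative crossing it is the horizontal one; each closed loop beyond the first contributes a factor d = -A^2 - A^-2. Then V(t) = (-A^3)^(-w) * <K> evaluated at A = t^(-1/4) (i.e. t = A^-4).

Markov-equivalent braids have isotopic closures, hence identical knot invariants. Strip the Markov moves from each word to reach a common short braid β, then compute V(t) once on β.
Braid A: s1^-1 s1^-1 s3 s2^-1 s1^-1 s2^-1 s1^-1 s3 s2^-1 on 4 strands has no conjugating prefix/suffix or stabilization to strip; take β = s1^-1 s1^-1 s3 s2^-1 s1^-1 s2^-1 s1^-1 s3 s2^-1.
Braid B: s2^-1 s1^-1 s1^-1 s3 s2^-1 s1^-1 s2^-1 s1^-1 s3 s2^-1 s2 s4^-1 on 5 strands reduces by inverse Markov moves (closure unchanged at each step):
  Destabilize: the word has the form β·s4^-1 where s4^-1 occurs only as the final letter (β ∈ B_4); drop it and the last strand → 4 strands.
  Deconjugate: the word is γ·β·γ⁻¹ with γ = s2^-1 (prefix) and γ⁻¹ = s2 (suffix); strip both.
Reduced to β = s1^-1 s1^-1 s3 s2^-1 s1^-1 s2^-1 s1^-1 s3 s2^-1 on 4 strands, 9 crossings.
Both give the same β = s1^-1 s1^-1 s3 s2^-1 s1^-1 s2^-1 s1^-1 s3 s2^-1 on 4 strands, so one state sum suffices:
Braid: s1^-1 s1^-1 s3 s2^-1 s1^-1 s2^-1 s1^-1 s3 s2^-1 on 4 strands, 9 crossings.
Writhe w = (#positive) - (#negative) = 2 - 7 = -5.
Enumerate smoothing states for the bracket polynomial. There are 2^9 = 512 states.
For each crossing: s=0 is the vertical smoothing, s=1 horizontal. Crossing k contributes A^(sign_k * (1 - 2*s_k)); loop factor d = -A^2 - A^-2.
Tabulate the states by total A-exponent and number of loops L (A-exp: L × count):
  A^9: L=3 ×1
  A^7: L=2 ×4, L=4 ×5
  A^5: L=1 ×4, L=3 ×26, L=5 ×6
  A^3: L=2 ×43, L=4 ×40, L=6 ×1
  A^1: L=1 ×23, L=3 ×92, L=5 ×11
  A^-1: L=2 ×91, L=4 ×34, L=6 ×1
  A^-3: L=1 ×32, L=3 ×48, L=5 ×4
  A^-5: L=2 ×28, L=4 ×8
  A^-7: L=3 ×9
  A^-9: L=4 ×1
Each group contributes A^e * Σ count * d^(L-1):
Powers of d = -A^2 - A^-2: d^2 = A^4 + 2 + A^-4; d^3 = -A^6 - 3*A^2 - 3*A^-2 - A^-6; d^4 = A^8 + 4*A^4 + 6 + 4*A^-4 + A^-8; d^5 = -A^10 - 5*A^6 - 10*A^2 - 10*A^-2 - 5*A^-6 - A^-10.
  A^9 * (d^2) = A^13 + 2*A^9 + A^5
  A^7 * (4*d + 5*d^3) = -5*A^13 - 19*A^9 - 19*A^5 - 5*A
  A^5 * (4 + 26*d^2 + 6*d^4) = 6*A^13 + 50*A^9 + 92*A^5 + 50*A + 6*A^-3
  A^3 * (43*d + 40*d^3 + d^5) = -A^13 - 45*A^9 - 173*A^5 - 173*A - 45*A^-3 - A^-7
  A^1 * (23 + 92*d^2 + 11*d^4) = 11*A^9 + 136*A^5 + 273*A + 136*A^-3 + 11*A^-7
  A^-1 * (91*d + 34*d^3 + d^5) = -A^9 - 39*A^5 - 203*A - 203*A^-3 - 39*A^-7 - A^-11
  A^-3 * (32 + 48*d^2 + 4*d^4) = 4*A^5 + 64*A + 152*A^-3 + 64*A^-7 + 4*A^-11
  A^-5 * (28*d + 8*d^3) = -8*A - 52*A^-3 - 52*A^-7 - 8*A^-11
  A^-7 * (9*d^2) = 9*A^-3 + 18*A^-7 + 9*A^-11
  A^-9 * (d^3) = -A^-3 - 3*A^-7 - 3*A^-11 - A^-15
Summing the groups: <K> = A^13 - 2*A^9 + 2*A^5 - 2*A + 2*A^-3 - 2*A^-7 + A^-11 - A^-15
Normalise by the writhe: (-A^3)^(-w) = (-A^3)^(5) = -A^15, so f(A) = -A^15 * <K> = -A^28 + 2*A^24 - 2*A^20 + 2*A^16 - 2*A^12 + 2*A^8 - A^4 + 1.
Substitute A = t^(-1/4), i.e. A^e → t^(-e/4): V(t) = 1 - t^-1 + 2*t^-2 - 2*t^-3 + 2*t^-4 - 2*t^-5 + 2*t^-6 - t^-7

Answer: 1 - t^-1 + 2*t^-2 - 2*t^-3 + 2*t^-4 - 2*t^-5 + 2*t^-6 - t^-7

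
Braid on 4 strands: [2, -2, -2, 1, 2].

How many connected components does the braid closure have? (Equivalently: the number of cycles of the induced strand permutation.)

Track the strand permutation on 4 strands, starting from identity.
  step 1: s2 swaps positions 2,3 -> [1 3 2 4]
  step 2: s2^-1 swaps positions 2,3 -> [1 2 3 4]
  step 3: s2^-1 swaps positions 2,3 -> [1 3 2 4]
  step 4: s1 swaps positions 1,2 -> [3 1 2 4]
  step 5: s2 swaps positions 2,3 -> [3 2 1 4]
Final permutation (position -> original strand): [3 2 1 4]
Closure components = cycle count of this permutation = 3.

Answer: 3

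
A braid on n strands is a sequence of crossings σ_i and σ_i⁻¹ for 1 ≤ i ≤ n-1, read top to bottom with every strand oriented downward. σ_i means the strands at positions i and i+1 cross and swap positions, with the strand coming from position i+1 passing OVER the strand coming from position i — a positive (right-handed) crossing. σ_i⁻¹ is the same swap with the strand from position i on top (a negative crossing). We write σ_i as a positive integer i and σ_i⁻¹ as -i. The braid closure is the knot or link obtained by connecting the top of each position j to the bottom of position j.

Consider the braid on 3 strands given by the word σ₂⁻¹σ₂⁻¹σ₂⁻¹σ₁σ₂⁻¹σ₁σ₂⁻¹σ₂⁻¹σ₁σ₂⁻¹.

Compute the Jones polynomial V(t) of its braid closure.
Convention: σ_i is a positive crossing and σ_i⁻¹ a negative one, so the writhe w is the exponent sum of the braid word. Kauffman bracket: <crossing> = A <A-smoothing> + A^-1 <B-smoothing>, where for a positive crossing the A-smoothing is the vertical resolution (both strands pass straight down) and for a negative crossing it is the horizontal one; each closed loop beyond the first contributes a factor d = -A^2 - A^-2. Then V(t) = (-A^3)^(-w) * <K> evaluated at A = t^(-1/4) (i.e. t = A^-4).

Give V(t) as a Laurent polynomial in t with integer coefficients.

-t + 3 - 4*t^-1 + 7*t^-2 - 8*t^-3 + 9*t^-4 - 9*t^-5 + 7*t^-6 - 5*t^-7 + 3*t^-8 - t^-9

Derivation:
Braid: s2^-1 s2^-1 s2^-1 s1 s2^-1 s1 s2^-1 s2^-1 s1 s2^-1 on 3 strands, 10 crossings.
Writhe w = (#positive) - (#negative) = 3 - 7 = -4.
State-sum expansion of <K>. There are 2^10 = 1024 states.
Each crossing splits two ways (0=vertical, 1=horizontal). The state's weight is A^(#A-smoothings - #B-smoothings) * d^(loops - 1).
Tabulate the states by total A-exponent and number of loops L (A-exp: L × count):
  A^10: L=8 ×1
  A^8: L=7 ×10
  A^6: L=6 ×45
  A^4: L=5 ×119, L=7 ×1
  A^2: L=4 ×202, L=6 ×8
  A^0: L=3 ×224, L=5 ×28
  A^-2: L=2 ×156, L=4 ×53, L=6 ×1
  A^-4: L=1 ×57, L=3 ×59, L=5 ×4
  A^-6: L=2 ×38, L=4 ×7
  A^-8: L=3 ×10
  A^-10: L=4 ×1
Each group contributes A^e * Σ count * d^(L-1):
Powers of d = -A^2 - A^-2: d^2 = A^4 + 2 + A^-4; d^3 = -A^6 - 3*A^2 - 3*A^-2 - A^-6; d^4 = A^8 + 4*A^4 + 6 + 4*A^-4 + A^-8; d^5 = -A^10 - 5*A^6 - 10*A^2 - 10*A^-2 - 5*A^-6 - A^-10; d^6 = A^12 + 6*A^8 + 15*A^4 + 20 + 15*A^-4 + 6*A^-8 + A^-12; d^7 = -A^14 - 7*A^10 - 21*A^6 - 35*A^2 - 35*A^-2 - 21*A^-6 - 7*A^-10 - A^-14.
  A^10 * (d^7) = -A^24 - 7*A^20 - 21*A^16 - 35*A^12 - 35*A^8 - 21*A^4 - 7 - A^-4
  A^8 * (10*d^6) = 10*A^20 + 60*A^16 + 150*A^12 + 200*A^8 + 150*A^4 + 60 + 10*A^-4
  A^6 * (45*d^5) = -45*A^16 - 225*A^12 - 450*A^8 - 450*A^4 - 225 - 45*A^-4
  A^4 * (119*d^4 + d^6) = A^16 + 125*A^12 + 491*A^8 + 734*A^4 + 491 + 125*A^-4 + A^-8
  A^2 * (202*d^3 + 8*d^5) = -8*A^12 - 242*A^8 - 686*A^4 - 686 - 242*A^-4 - 8*A^-8
  A^0 * (224*d^2 + 28*d^4) = 28*A^8 + 336*A^4 + 616 + 336*A^-4 + 28*A^-8
  A^-2 * (156*d + 53*d^3 + d^5) = -A^8 - 58*A^4 - 325 - 325*A^-4 - 58*A^-8 - A^-12
  A^-4 * (57 + 59*d^2 + 4*d^4) = 4*A^4 + 75 + 199*A^-4 + 75*A^-8 + 4*A^-12
  A^-6 * (38*d + 7*d^3) = -7 - 59*A^-4 - 59*A^-8 - 7*A^-12
  A^-8 * (10*d^2) = 10*A^-4 + 20*A^-8 + 10*A^-12
  A^-10 * (d^3) = -A^-4 - 3*A^-8 - 3*A^-12 - A^-16
Summing the groups: <K> = -A^24 + 3*A^20 - 5*A^16 + 7*A^12 - 9*A^8 + 9*A^4 - 8 + 7*A^-4 - 4*A^-8 + 3*A^-12 - A^-16
Normalise by the writhe: (-A^3)^(-w) = (-A^3)^(4) = A^12, so f(A) = A^12 * <K> = -A^36 + 3*A^32 - 5*A^28 + 7*A^24 - 9*A^20 + 9*A^16 - 8*A^12 + 7*A^8 - 4*A^4 + 3 - A^-4.
Substitute A = t^(-1/4), i.e. A^e → t^(-e/4): V(t) = -t + 3 - 4*t^-1 + 7*t^-2 - 8*t^-3 + 9*t^-4 - 9*t^-5 + 7*t^-6 - 5*t^-7 + 3*t^-8 - t^-9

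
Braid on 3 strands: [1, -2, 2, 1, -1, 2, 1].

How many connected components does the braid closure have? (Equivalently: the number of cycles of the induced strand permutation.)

2

Derivation:
Track the strand permutation on 3 strands, starting from identity.
  step 1: s1 swaps positions 1,2 -> [2 1 3]
  step 2: s2^-1 swaps positions 2,3 -> [2 3 1]
  step 3: s2 swaps positions 2,3 -> [2 1 3]
  step 4: s1 swaps positions 1,2 -> [1 2 3]
  step 5: s1^-1 swaps positions 1,2 -> [2 1 3]
  step 6: s2 swaps positions 2,3 -> [2 3 1]
  step 7: s1 swaps positions 1,2 -> [3 2 1]
Final permutation (position -> original strand): [3 2 1]
Closure components = cycle count of this permutation = 2.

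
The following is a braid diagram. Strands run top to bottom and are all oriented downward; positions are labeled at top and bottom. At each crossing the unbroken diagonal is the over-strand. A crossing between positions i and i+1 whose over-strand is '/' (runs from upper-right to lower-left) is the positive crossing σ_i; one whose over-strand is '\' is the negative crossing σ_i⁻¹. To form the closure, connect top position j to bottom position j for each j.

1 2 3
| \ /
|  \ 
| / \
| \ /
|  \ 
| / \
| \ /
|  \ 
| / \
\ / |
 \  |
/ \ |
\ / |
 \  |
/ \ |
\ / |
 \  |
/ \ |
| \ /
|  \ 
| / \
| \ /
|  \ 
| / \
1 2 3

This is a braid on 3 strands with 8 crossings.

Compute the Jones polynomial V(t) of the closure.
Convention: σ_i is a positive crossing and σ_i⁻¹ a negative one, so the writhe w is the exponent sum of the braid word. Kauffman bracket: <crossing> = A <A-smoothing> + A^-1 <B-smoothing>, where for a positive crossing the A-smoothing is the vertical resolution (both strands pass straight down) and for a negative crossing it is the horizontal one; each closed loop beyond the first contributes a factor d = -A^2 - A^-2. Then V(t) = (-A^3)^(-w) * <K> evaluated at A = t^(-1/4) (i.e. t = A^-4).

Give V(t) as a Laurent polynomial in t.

t^-3 + 2*t^-5 - 2*t^-6 + 2*t^-7 - 3*t^-8 + 2*t^-9 - 2*t^-10 + t^-11

Derivation:
Reading the diagram top to bottom ('/'-over between positions i,i+1 = s_i, '\'-over = s_i^-1): braid word = s2^-1 s2^-1 s2^-1 s1^-1 s1^-1 s1^-1 s2^-1 s2^-1.
Braid: s2^-1 s2^-1 s2^-1 s1^-1 s1^-1 s1^-1 s2^-1 s2^-1 on 3 strands, 8 crossings.
Writhe w = (#positive) - (#negative) = 0 - 8 = -8.
State-sum expansion of <K>. There are 2^8 = 256 states.
For each crossing: s=0 is the vertical smoothing, s=1 horizontal. Crossing k contributes A^(sign_k * (1 - 2*s_k)); loop factor d = -A^2 - A^-2.
Tabulate the states by total A-exponent and number of loops L (A-exp: L × count):
  A^8: L=7 ×1
  A^6: L=6 ×8
  A^4: L=5 ×28
  A^2: L=4 ×55, L=6 ×1
  A^0: L=3 ×65, L=5 ×5
  A^-2: L=2 ×45, L=4 ×11
  A^-4: L=1 ×15, L=3 ×13
  A^-6: L=2 ×8
  A^-8: L=3 ×1
Each group contributes A^e * Σ count * d^(L-1):
Powers of d = -A^2 - A^-2: d^2 = A^4 + 2 + A^-4; d^3 = -A^6 - 3*A^2 - 3*A^-2 - A^-6; d^4 = A^8 + 4*A^4 + 6 + 4*A^-4 + A^-8; d^5 = -A^10 - 5*A^6 - 10*A^2 - 10*A^-2 - 5*A^-6 - A^-10; d^6 = A^12 + 6*A^8 + 15*A^4 + 20 + 15*A^-4 + 6*A^-8 + A^-12.
  A^8 * (d^6) = A^20 + 6*A^16 + 15*A^12 + 20*A^8 + 15*A^4 + 6 + A^-4
  A^6 * (8*d^5) = -8*A^16 - 40*A^12 - 80*A^8 - 80*A^4 - 40 - 8*A^-4
  A^4 * (28*d^4) = 28*A^12 + 112*A^8 + 168*A^4 + 112 + 28*A^-4
  A^2 * (55*d^3 + d^5) = -A^12 - 60*A^8 - 175*A^4 - 175 - 60*A^-4 - A^-8
  A^0 * (65*d^2 + 5*d^4) = 5*A^8 + 85*A^4 + 160 + 85*A^-4 + 5*A^-8
  A^-2 * (45*d + 11*d^3) = -11*A^4 - 78 - 78*A^-4 - 11*A^-8
  A^-4 * (15 + 13*d^2) = 13 + 41*A^-4 + 13*A^-8
  A^-6 * (8*d) = -8*A^-4 - 8*A^-8
  A^-8 * (d^2) = A^-4 + 2*A^-8 + A^-12
Summing the groups: <K> = A^20 - 2*A^16 + 2*A^12 - 3*A^8 + 2*A^4 - 2 + 2*A^-4 + A^-12
Normalise by the writhe: (-A^3)^(-w) = (-A^3)^(8) = A^24, so f(A) = A^24 * <K> = A^44 - 2*A^40 + 2*A^36 - 3*A^32 + 2*A^28 - 2*A^24 + 2*A^20 + A^12.
Substitute A = t^(-1/4), i.e. A^e → t^(-e/4): V(t) = t^-3 + 2*t^-5 - 2*t^-6 + 2*t^-7 - 3*t^-8 + 2*t^-9 - 2*t^-10 + t^-11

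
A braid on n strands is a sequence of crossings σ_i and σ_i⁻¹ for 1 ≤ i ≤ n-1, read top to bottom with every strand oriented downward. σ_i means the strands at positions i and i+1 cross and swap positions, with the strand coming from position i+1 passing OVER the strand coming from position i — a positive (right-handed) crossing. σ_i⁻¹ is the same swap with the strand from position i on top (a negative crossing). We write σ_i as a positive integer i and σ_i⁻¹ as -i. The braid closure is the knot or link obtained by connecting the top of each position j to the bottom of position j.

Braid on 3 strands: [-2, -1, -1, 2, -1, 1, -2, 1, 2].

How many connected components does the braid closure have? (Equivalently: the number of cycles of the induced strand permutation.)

Track the strand permutation on 3 strands, starting from identity.
  step 1: s2^-1 swaps positions 2,3 -> [1 3 2]
  step 2: s1^-1 swaps positions 1,2 -> [3 1 2]
  step 3: s1^-1 swaps positions 1,2 -> [1 3 2]
  step 4: s2 swaps positions 2,3 -> [1 2 3]
  step 5: s1^-1 swaps positions 1,2 -> [2 1 3]
  step 6: s1 swaps positions 1,2 -> [1 2 3]
  step 7: s2^-1 swaps positions 2,3 -> [1 3 2]
  step 8: s1 swaps positions 1,2 -> [3 1 2]
  step 9: s2 swaps positions 2,3 -> [3 2 1]
Final permutation (position -> original strand): [3 2 1]
Closure components = cycle count of this permutation = 2.

Answer: 2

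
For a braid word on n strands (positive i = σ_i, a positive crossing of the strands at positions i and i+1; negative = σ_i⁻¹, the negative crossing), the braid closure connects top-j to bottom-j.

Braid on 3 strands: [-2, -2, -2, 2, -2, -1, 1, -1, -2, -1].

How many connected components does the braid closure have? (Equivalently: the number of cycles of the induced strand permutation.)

Track the strand permutation on 3 strands, starting from identity.
  step 1: s2^-1 swaps positions 2,3 -> [1 3 2]
  step 2: s2^-1 swaps positions 2,3 -> [1 2 3]
  step 3: s2^-1 swaps positions 2,3 -> [1 3 2]
  step 4: s2 swaps positions 2,3 -> [1 2 3]
  step 5: s2^-1 swaps positions 2,3 -> [1 3 2]
  step 6: s1^-1 swaps positions 1,2 -> [3 1 2]
  step 7: s1 swaps positions 1,2 -> [1 3 2]
  step 8: s1^-1 swaps positions 1,2 -> [3 1 2]
  step 9: s2^-1 swaps positions 2,3 -> [3 2 1]
  step 10: s1^-1 swaps positions 1,2 -> [2 3 1]
Final permutation (position -> original strand): [2 3 1]
Closure components = cycle count of this permutation = 1.

Answer: 1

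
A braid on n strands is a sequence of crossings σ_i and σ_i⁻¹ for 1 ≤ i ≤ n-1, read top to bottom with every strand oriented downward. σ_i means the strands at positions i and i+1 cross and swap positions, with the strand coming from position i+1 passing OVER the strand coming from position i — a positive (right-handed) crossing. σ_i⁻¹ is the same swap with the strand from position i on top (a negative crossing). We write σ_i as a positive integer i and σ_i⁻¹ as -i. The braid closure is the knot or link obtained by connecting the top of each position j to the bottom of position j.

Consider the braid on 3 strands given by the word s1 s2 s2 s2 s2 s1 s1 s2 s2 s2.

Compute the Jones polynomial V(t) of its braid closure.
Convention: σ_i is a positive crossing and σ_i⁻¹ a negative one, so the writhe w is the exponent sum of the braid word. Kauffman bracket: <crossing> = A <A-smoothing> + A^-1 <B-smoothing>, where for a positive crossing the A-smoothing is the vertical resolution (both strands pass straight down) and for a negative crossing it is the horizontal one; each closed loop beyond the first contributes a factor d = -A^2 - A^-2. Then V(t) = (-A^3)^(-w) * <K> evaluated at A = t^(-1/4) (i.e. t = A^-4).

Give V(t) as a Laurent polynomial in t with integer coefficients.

-t^12 + t^11 - t^10 + t^9 - t^8 + t^6 + t^4

Derivation:
Braid: s1 s2 s2 s2 s2 s1 s1 s2 s2 s2 on 3 strands, 10 crossings.
Writhe w = (#positive) - (#negative) = 10 - 0 = 10.
State-sum expansion of <K>. There are 2^10 = 1024 states.
Smooth each crossing (0=||, 1=⌣⌢); contribution A^(Σ sign_k(1-2s_k)) * d^(L-1).
Tabulate the states by total A-exponent and number of loops L (A-exp: L × count):
  A^10: L=3 ×1
  A^8: L=2 ×10
  A^6: L=1 ×21, L=3 ×24
  A^4: L=2 ×84, L=4 ×36
  A^2: L=1 ×24, L=3 ×151, L=5 ×35
  A^0: L=2 ×72, L=4 ×159, L=6 ×21
  A^-2: L=3 ×98, L=5 ×105, L=7 ×7
  A^-4: L=4 ×76, L=6 ×43, L=8 ×1
  A^-6: L=5 ×35, L=7 ×10
  A^-8: L=6 ×9, L=8 ×1
  A^-10: L=7 ×1
Each group contributes A^e * Σ count * d^(L-1):
Powers of d = -A^2 - A^-2: d^2 = A^4 + 2 + A^-4; d^3 = -A^6 - 3*A^2 - 3*A^-2 - A^-6; d^4 = A^8 + 4*A^4 + 6 + 4*A^-4 + A^-8; d^5 = -A^10 - 5*A^6 - 10*A^2 - 10*A^-2 - 5*A^-6 - A^-10; d^6 = A^12 + 6*A^8 + 15*A^4 + 20 + 15*A^-4 + 6*A^-8 + A^-12; d^7 = -A^14 - 7*A^10 - 21*A^6 - 35*A^2 - 35*A^-2 - 21*A^-6 - 7*A^-10 - A^-14.
  A^10 * (d^2) = A^14 + 2*A^10 + A^6
  A^8 * (10*d) = -10*A^10 - 10*A^6
  A^6 * (21 + 24*d^2) = 24*A^10 + 69*A^6 + 24*A^2
  A^4 * (84*d + 36*d^3) = -36*A^10 - 192*A^6 - 192*A^2 - 36*A^-2
  A^2 * (24 + 151*d^2 + 35*d^4) = 35*A^10 + 291*A^6 + 536*A^2 + 291*A^-2 + 35*A^-6
  A^0 * (72*d + 159*d^3 + 21*d^5) = -21*A^10 - 264*A^6 - 759*A^2 - 759*A^-2 - 264*A^-6 - 21*A^-10
  A^-2 * (98*d^2 + 105*d^4 + 7*d^6) = 7*A^10 + 147*A^6 + 623*A^2 + 966*A^-2 + 623*A^-6 + 147*A^-10 + 7*A^-14
  A^-4 * (76*d^3 + 43*d^5 + d^7) = -A^10 - 50*A^6 - 312*A^2 - 693*A^-2 - 693*A^-6 - 312*A^-10 - 50*A^-14 - A^-18
  A^-6 * (35*d^4 + 10*d^6) = 10*A^6 + 95*A^2 + 290*A^-2 + 410*A^-6 + 290*A^-10 + 95*A^-14 + 10*A^-18
  A^-8 * (9*d^5 + d^7) = -A^6 - 16*A^2 - 66*A^-2 - 125*A^-6 - 125*A^-10 - 66*A^-14 - 16*A^-18 - A^-22
  A^-10 * (d^6) = A^2 + 6*A^-2 + 15*A^-6 + 20*A^-10 + 15*A^-14 + 6*A^-18 + A^-22
Summing the groups: <K> = A^14 + A^6 - A^-2 + A^-6 - A^-10 + A^-14 - A^-18
Normalise by the writhe: (-A^3)^(-w) = (-A^3)^(-10) = A^-30, so f(A) = A^-30 * <K> = A^-16 + A^-24 - A^-32 + A^-36 - A^-40 + A^-44 - A^-48.
Substitute A = t^(-1/4), i.e. A^e → t^(-e/4): V(t) = -t^12 + t^11 - t^10 + t^9 - t^8 + t^6 + t^4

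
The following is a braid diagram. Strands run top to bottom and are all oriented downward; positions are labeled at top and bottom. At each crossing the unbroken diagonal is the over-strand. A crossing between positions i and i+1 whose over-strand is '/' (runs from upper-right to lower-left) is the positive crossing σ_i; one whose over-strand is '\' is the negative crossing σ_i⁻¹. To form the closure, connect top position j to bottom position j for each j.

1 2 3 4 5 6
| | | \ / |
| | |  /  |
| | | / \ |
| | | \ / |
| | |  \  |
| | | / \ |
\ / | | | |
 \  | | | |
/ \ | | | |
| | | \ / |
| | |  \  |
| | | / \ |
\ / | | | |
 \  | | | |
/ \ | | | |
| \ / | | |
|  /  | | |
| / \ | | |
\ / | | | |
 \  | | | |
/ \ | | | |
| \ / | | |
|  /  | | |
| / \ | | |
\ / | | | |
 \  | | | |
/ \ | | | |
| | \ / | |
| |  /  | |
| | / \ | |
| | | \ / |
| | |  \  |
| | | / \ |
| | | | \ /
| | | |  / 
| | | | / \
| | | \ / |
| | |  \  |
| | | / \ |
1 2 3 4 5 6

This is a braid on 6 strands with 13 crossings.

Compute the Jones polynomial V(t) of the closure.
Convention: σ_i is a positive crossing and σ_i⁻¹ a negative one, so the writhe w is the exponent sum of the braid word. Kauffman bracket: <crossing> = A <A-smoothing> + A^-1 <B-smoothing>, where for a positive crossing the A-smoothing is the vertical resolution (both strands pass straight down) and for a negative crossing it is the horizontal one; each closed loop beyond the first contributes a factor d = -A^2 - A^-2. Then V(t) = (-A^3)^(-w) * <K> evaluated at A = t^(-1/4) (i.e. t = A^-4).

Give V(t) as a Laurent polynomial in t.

1 - t^-1 + 3*t^-2 - 4*t^-3 + 5*t^-4 - 6*t^-5 + 5*t^-6 - 4*t^-7 + 3*t^-8 - t^-9

Derivation:
Reading the diagram top to bottom ('/'-over between positions i,i+1 = s_i, '\'-over = s_i^-1): braid word = s4 s4^-1 s1^-1 s4^-1 s1^-1 s2 s1^-1 s2 s1^-1 s3 s4^-1 s5 s4^-1.
The presented braid s4 s4^-1 s1^-1 s4^-1 s1^-1 s2 s1^-1 s2 s1^-1 s3 s4^-1 s5 s4^-1 on 6 strands reduces by inverse Markov moves (closure unchanged at each step):
  Deconjugate: the word is γ·β·γ⁻¹ with γ = s4 (prefix) and γ⁻¹ = s4^-1 (suffix); strip both.
  Destabilize: the word has the form β·s5 where s5 occurs only as the final letter (β ∈ B_5); drop it and the last strand → 5 strands.
Reduced to β = s4^-1 s1^-1 s4^-1 s1^-1 s2 s1^-1 s2 s1^-1 s3 s4^-1 on 5 strands, 10 crossings.
Compute on β:
Braid: s4^-1 s1^-1 s4^-1 s1^-1 s2 s1^-1 s2 s1^-1 s3 s4^-1 on 5 strands, 10 crossings.
Writhe w = (#positive) - (#negative) = 3 - 7 = -4.
State-sum expansion of <K>. There are 2^10 = 1024 states.
Each crossing splits two ways (0=vertical, 1=horizontal). The state's weight is A^(#A-smoothings - #B-smoothings) * d^(loops - 1).
Tabulate the states by total A-exponent and number of loops L (A-exp: L × count):
  A^10: L=8 ×1
  A^8: L=7 ×10
  A^6: L=6 ×45
  A^4: L=5 ×118, L=7 ×2
  A^2: L=4 ×195, L=6 ×15
  A^0: L=3 ×203, L=5 ×49
  A^-2: L=2 ×123, L=4 ×85, L=6 ×2
  A^-4: L=1 ×33, L=3 ×78, L=5 ×9
  A^-6: L=2 ×29, L=4 ×16
  A^-8: L=3 ×9, L=5 ×1
  A^-10: L=4 ×1
Each group contributes A^e * Σ count * d^(L-1):
Powers of d = -A^2 - A^-2: d^2 = A^4 + 2 + A^-4; d^3 = -A^6 - 3*A^2 - 3*A^-2 - A^-6; d^4 = A^8 + 4*A^4 + 6 + 4*A^-4 + A^-8; d^5 = -A^10 - 5*A^6 - 10*A^2 - 10*A^-2 - 5*A^-6 - A^-10; d^6 = A^12 + 6*A^8 + 15*A^4 + 20 + 15*A^-4 + 6*A^-8 + A^-12; d^7 = -A^14 - 7*A^10 - 21*A^6 - 35*A^2 - 35*A^-2 - 21*A^-6 - 7*A^-10 - A^-14.
  A^10 * (d^7) = -A^24 - 7*A^20 - 21*A^16 - 35*A^12 - 35*A^8 - 21*A^4 - 7 - A^-4
  A^8 * (10*d^6) = 10*A^20 + 60*A^16 + 150*A^12 + 200*A^8 + 150*A^4 + 60 + 10*A^-4
  A^6 * (45*d^5) = -45*A^16 - 225*A^12 - 450*A^8 - 450*A^4 - 225 - 45*A^-4
  A^4 * (118*d^4 + 2*d^6) = 2*A^16 + 130*A^12 + 502*A^8 + 748*A^4 + 502 + 130*A^-4 + 2*A^-8
  A^2 * (195*d^3 + 15*d^5) = -15*A^12 - 270*A^8 - 735*A^4 - 735 - 270*A^-4 - 15*A^-8
  A^0 * (203*d^2 + 49*d^4) = 49*A^8 + 399*A^4 + 700 + 399*A^-4 + 49*A^-8
  A^-2 * (123*d + 85*d^3 + 2*d^5) = -2*A^8 - 95*A^4 - 398 - 398*A^-4 - 95*A^-8 - 2*A^-12
  A^-4 * (33 + 78*d^2 + 9*d^4) = 9*A^4 + 114 + 243*A^-4 + 114*A^-8 + 9*A^-12
  A^-6 * (29*d + 16*d^3) = -16 - 77*A^-4 - 77*A^-8 - 16*A^-12
  A^-8 * (9*d^2 + d^4) = 1 + 13*A^-4 + 24*A^-8 + 13*A^-12 + A^-16
  A^-10 * (d^3) = -A^-4 - 3*A^-8 - 3*A^-12 - A^-16
Summing the groups: <K> = -A^24 + 3*A^20 - 4*A^16 + 5*A^12 - 6*A^8 + 5*A^4 - 4 + 3*A^-4 - A^-8 + A^-12
Normalise by the writhe: (-A^3)^(-w) = (-A^3)^(4) = A^12, so f(A) = A^12 * <K> = -A^36 + 3*A^32 - 4*A^28 + 5*A^24 - 6*A^20 + 5*A^16 - 4*A^12 + 3*A^8 - A^4 + 1.
Substitute A = t^(-1/4), i.e. A^e → t^(-e/4): V(t) = 1 - t^-1 + 3*t^-2 - 4*t^-3 + 5*t^-4 - 6*t^-5 + 5*t^-6 - 4*t^-7 + 3*t^-8 - t^-9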